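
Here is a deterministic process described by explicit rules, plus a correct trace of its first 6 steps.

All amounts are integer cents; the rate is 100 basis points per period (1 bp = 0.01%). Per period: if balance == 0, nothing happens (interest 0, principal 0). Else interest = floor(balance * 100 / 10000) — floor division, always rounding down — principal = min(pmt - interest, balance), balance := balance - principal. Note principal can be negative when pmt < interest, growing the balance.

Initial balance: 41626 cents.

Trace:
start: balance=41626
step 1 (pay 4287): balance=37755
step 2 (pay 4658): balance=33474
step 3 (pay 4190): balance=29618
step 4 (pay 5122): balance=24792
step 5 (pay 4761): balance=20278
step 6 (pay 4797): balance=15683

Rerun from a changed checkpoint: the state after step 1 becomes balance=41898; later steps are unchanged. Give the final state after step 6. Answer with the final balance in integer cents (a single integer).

state after step 1 := balance=41898
step 2 (pay 4658): balance=37658
step 3 (pay 4190): balance=33844
step 4 (pay 5122): balance=29060
step 5 (pay 4761): balance=24589
step 6 (pay 4797): balance=20037

20037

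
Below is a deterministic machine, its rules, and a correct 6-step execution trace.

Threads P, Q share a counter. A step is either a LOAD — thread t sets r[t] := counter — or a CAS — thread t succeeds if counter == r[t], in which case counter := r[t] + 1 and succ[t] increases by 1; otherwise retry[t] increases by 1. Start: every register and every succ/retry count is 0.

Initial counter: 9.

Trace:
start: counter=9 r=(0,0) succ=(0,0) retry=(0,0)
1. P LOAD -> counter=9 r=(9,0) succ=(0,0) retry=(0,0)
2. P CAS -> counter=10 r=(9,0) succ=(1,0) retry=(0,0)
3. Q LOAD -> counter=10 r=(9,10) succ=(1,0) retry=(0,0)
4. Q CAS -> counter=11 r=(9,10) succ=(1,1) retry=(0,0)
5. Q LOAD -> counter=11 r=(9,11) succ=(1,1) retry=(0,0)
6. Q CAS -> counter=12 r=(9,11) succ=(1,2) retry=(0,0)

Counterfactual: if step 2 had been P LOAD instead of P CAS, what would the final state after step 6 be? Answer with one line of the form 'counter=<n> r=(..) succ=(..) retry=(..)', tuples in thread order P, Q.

counter=11 r=(9,10) succ=(0,2) retry=(0,0)

(re-executing from step 2 with the substitution; state before step 2: counter=9 r=(9,0) succ=(0,0) retry=(0,0))
2. P LOAD -> counter=9 r=(9,0) succ=(0,0) retry=(0,0)
3. Q LOAD -> counter=9 r=(9,9) succ=(0,0) retry=(0,0)
4. Q CAS -> counter=10 r=(9,9) succ=(0,1) retry=(0,0)
5. Q LOAD -> counter=10 r=(9,10) succ=(0,1) retry=(0,0)
6. Q CAS -> counter=11 r=(9,10) succ=(0,2) retry=(0,0)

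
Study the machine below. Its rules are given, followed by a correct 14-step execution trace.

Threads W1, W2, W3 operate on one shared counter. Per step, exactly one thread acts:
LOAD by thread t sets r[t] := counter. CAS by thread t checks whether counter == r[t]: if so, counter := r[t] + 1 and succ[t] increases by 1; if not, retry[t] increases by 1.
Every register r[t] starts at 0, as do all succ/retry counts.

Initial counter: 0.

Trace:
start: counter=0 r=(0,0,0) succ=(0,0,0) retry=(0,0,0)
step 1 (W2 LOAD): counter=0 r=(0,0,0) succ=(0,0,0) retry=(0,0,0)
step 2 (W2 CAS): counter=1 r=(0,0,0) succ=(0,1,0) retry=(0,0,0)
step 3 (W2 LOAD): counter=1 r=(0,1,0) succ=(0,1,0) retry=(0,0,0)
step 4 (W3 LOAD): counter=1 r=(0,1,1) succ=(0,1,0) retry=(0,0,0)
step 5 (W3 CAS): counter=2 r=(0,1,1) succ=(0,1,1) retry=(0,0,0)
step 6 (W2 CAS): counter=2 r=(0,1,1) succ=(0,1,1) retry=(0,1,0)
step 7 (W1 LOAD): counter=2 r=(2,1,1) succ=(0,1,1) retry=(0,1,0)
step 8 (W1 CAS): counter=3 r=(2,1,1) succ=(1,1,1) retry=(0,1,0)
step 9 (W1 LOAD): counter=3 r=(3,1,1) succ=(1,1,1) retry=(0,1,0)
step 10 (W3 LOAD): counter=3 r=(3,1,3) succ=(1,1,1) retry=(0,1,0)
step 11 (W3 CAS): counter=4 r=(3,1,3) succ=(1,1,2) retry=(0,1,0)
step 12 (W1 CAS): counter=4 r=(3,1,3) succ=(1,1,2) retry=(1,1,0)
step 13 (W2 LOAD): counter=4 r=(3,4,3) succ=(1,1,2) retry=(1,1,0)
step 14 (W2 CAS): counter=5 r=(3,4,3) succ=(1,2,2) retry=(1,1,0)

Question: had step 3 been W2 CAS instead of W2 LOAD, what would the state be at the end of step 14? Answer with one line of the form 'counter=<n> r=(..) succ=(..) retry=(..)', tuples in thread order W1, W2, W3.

counter=5 r=(3,4,3) succ=(1,2,2) retry=(1,2,0)

(re-executing from step 3 with the substitution; state before step 3: counter=1 r=(0,0,0) succ=(0,1,0) retry=(0,0,0))
step 3 (W2 CAS): counter=1 r=(0,0,0) succ=(0,1,0) retry=(0,1,0)
step 4 (W3 LOAD): counter=1 r=(0,0,1) succ=(0,1,0) retry=(0,1,0)
step 5 (W3 CAS): counter=2 r=(0,0,1) succ=(0,1,1) retry=(0,1,0)
step 6 (W2 CAS): counter=2 r=(0,0,1) succ=(0,1,1) retry=(0,2,0)
step 7 (W1 LOAD): counter=2 r=(2,0,1) succ=(0,1,1) retry=(0,2,0)
step 8 (W1 CAS): counter=3 r=(2,0,1) succ=(1,1,1) retry=(0,2,0)
step 9 (W1 LOAD): counter=3 r=(3,0,1) succ=(1,1,1) retry=(0,2,0)
step 10 (W3 LOAD): counter=3 r=(3,0,3) succ=(1,1,1) retry=(0,2,0)
step 11 (W3 CAS): counter=4 r=(3,0,3) succ=(1,1,2) retry=(0,2,0)
step 12 (W1 CAS): counter=4 r=(3,0,3) succ=(1,1,2) retry=(1,2,0)
step 13 (W2 LOAD): counter=4 r=(3,4,3) succ=(1,1,2) retry=(1,2,0)
step 14 (W2 CAS): counter=5 r=(3,4,3) succ=(1,2,2) retry=(1,2,0)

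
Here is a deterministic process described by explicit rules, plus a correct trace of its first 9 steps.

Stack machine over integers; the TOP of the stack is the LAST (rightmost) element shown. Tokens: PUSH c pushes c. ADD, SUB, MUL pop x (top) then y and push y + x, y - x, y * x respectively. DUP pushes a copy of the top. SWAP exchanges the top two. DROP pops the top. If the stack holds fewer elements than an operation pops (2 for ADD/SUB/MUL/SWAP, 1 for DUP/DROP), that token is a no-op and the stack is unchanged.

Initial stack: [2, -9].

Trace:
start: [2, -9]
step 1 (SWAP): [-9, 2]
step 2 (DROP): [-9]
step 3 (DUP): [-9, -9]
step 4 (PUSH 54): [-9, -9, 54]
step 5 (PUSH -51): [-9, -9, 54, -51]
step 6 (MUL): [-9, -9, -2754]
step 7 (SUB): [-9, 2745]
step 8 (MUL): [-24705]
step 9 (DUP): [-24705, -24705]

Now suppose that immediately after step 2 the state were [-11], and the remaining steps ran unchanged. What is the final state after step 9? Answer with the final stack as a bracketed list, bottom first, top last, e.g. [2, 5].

[-30173, -30173]

state after step 2 := [-11]
step 3 (DUP): [-11, -11]
step 4 (PUSH 54): [-11, -11, 54]
step 5 (PUSH -51): [-11, -11, 54, -51]
step 6 (MUL): [-11, -11, -2754]
step 7 (SUB): [-11, 2743]
step 8 (MUL): [-30173]
step 9 (DUP): [-30173, -30173]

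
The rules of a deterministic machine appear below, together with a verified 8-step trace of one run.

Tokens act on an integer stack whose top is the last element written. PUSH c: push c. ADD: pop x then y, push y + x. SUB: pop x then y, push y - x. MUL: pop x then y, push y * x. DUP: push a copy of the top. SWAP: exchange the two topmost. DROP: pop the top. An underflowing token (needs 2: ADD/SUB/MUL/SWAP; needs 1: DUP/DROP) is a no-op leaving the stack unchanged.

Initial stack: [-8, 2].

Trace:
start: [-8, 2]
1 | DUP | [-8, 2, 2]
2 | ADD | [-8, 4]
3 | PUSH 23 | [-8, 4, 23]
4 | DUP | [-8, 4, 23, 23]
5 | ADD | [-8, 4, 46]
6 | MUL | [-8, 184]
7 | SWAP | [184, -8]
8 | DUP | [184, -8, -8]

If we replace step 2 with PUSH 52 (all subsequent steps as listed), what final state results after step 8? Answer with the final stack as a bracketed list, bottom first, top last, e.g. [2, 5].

[-8, 2, 2392, 2, 2]

(re-executing from step 2 with the substitution; state before step 2: [-8, 2, 2])
2 | PUSH 52 | [-8, 2, 2, 52]
3 | PUSH 23 | [-8, 2, 2, 52, 23]
4 | DUP | [-8, 2, 2, 52, 23, 23]
5 | ADD | [-8, 2, 2, 52, 46]
6 | MUL | [-8, 2, 2, 2392]
7 | SWAP | [-8, 2, 2392, 2]
8 | DUP | [-8, 2, 2392, 2, 2]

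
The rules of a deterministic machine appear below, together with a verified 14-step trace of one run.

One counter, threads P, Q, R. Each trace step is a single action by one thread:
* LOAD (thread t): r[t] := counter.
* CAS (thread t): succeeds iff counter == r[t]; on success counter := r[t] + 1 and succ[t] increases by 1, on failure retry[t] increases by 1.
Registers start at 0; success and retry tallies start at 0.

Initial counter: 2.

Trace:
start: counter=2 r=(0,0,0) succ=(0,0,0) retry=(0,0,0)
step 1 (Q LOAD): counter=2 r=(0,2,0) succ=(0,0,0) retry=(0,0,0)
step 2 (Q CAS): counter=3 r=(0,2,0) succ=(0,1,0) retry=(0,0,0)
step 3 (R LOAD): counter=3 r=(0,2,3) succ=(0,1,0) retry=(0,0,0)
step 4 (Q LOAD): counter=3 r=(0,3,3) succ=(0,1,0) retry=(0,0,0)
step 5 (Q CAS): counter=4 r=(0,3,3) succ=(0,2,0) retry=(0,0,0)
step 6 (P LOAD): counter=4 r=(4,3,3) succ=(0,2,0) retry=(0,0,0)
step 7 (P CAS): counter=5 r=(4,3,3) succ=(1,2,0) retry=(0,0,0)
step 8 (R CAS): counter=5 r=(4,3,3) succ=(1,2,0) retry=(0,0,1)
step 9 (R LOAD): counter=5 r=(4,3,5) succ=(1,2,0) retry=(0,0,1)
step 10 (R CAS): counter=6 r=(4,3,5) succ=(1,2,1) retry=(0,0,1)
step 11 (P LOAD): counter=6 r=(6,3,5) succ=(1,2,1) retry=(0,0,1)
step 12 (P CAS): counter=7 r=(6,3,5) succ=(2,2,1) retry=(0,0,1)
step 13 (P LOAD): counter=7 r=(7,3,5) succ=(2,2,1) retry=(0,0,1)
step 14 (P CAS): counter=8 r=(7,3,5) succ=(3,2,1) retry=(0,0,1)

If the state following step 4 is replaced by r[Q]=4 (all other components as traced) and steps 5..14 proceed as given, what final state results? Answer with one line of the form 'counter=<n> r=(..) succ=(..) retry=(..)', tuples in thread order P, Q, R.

state after step 4 := counter=3 r=(0,4,3) succ=(0,1,0) retry=(0,0,0)
step 5 (Q CAS): counter=3 r=(0,4,3) succ=(0,1,0) retry=(0,1,0)
step 6 (P LOAD): counter=3 r=(3,4,3) succ=(0,1,0) retry=(0,1,0)
step 7 (P CAS): counter=4 r=(3,4,3) succ=(1,1,0) retry=(0,1,0)
step 8 (R CAS): counter=4 r=(3,4,3) succ=(1,1,0) retry=(0,1,1)
step 9 (R LOAD): counter=4 r=(3,4,4) succ=(1,1,0) retry=(0,1,1)
step 10 (R CAS): counter=5 r=(3,4,4) succ=(1,1,1) retry=(0,1,1)
step 11 (P LOAD): counter=5 r=(5,4,4) succ=(1,1,1) retry=(0,1,1)
step 12 (P CAS): counter=6 r=(5,4,4) succ=(2,1,1) retry=(0,1,1)
step 13 (P LOAD): counter=6 r=(6,4,4) succ=(2,1,1) retry=(0,1,1)
step 14 (P CAS): counter=7 r=(6,4,4) succ=(3,1,1) retry=(0,1,1)

counter=7 r=(6,4,4) succ=(3,1,1) retry=(0,1,1)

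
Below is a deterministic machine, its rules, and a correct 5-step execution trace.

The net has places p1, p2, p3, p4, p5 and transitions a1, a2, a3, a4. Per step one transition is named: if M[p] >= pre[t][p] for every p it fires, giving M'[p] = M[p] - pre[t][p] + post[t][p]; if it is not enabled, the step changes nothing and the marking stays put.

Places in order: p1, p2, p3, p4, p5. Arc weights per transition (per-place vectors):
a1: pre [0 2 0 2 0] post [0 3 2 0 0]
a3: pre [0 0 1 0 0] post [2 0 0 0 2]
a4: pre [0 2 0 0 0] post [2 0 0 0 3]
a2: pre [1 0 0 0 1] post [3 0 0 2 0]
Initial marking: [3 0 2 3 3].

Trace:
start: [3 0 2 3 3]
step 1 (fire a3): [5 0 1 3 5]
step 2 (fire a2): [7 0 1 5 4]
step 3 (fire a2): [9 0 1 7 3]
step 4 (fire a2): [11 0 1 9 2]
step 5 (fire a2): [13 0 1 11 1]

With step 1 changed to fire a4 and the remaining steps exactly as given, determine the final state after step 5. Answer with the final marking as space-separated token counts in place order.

9 0 2 9 0

(re-executing from step 1 with the substitution; state before step 1: [3 0 2 3 3])
step 1 (fire a4): [3 0 2 3 3]
step 2 (fire a2): [5 0 2 5 2]
step 3 (fire a2): [7 0 2 7 1]
step 4 (fire a2): [9 0 2 9 0]
step 5 (fire a2): [9 0 2 9 0]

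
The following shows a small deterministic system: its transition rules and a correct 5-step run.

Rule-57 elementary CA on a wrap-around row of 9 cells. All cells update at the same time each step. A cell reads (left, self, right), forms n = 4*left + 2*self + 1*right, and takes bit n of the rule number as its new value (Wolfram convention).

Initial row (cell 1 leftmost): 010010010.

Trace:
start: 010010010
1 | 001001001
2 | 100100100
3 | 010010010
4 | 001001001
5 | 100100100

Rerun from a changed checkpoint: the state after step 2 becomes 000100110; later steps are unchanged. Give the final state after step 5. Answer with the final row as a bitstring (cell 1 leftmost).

100100110

state after step 2 := 000100110
3 | 110010101
4 | 001001011
5 | 100100110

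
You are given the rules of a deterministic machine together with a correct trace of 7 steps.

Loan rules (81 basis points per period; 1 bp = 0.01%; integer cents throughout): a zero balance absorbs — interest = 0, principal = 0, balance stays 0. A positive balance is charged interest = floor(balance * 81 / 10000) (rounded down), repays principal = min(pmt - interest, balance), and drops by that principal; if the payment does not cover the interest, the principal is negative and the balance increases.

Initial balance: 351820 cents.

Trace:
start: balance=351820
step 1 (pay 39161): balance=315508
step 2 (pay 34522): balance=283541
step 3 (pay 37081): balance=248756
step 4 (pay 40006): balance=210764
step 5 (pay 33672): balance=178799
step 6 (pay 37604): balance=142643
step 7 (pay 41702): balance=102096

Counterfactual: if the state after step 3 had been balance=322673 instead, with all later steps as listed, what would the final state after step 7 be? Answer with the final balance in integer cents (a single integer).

state after step 3 := balance=322673
step 4 (pay 40006): balance=285280
step 5 (pay 33672): balance=253918
step 6 (pay 37604): balance=218370
step 7 (pay 41702): balance=178436

178436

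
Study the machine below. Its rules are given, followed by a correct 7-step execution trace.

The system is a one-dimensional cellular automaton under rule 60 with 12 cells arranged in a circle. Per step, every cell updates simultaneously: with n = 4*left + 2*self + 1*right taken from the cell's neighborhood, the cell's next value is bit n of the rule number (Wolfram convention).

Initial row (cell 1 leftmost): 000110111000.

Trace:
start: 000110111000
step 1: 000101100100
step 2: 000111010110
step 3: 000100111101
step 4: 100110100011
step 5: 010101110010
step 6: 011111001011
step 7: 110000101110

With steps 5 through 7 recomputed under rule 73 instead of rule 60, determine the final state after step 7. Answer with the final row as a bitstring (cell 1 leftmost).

(re-executing steps 5..7 under rule 73; state before step 5: 100110100011)
step 5: 100110001010
step 6: 000110100000
step 7: 110110001111

110110001111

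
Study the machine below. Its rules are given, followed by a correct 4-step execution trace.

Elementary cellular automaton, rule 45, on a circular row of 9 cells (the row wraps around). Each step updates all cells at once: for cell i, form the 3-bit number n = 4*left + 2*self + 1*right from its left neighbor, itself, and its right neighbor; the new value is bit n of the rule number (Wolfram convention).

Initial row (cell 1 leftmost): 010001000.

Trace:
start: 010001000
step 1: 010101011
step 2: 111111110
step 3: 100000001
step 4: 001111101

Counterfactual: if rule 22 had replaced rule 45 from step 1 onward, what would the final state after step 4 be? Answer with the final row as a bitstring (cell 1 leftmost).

(re-executing steps 1..4 under rule 22; state before step 1: 010001000)
step 1: 111011100
step 2: 000000011
step 3: 100000100
step 4: 110001111

110001111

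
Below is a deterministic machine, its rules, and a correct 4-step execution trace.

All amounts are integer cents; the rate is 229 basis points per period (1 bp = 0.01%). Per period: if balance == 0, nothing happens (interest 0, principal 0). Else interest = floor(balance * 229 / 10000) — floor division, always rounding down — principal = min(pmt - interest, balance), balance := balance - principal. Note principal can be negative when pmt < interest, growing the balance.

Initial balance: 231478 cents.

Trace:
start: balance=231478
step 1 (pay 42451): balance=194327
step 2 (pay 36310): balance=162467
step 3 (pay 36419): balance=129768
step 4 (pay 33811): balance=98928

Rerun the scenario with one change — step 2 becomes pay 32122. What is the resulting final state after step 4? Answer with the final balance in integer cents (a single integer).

103310

(re-executing from step 2 with the substitution; state before step 2: balance=194327)
step 2 (pay 32122): balance=166655
step 3 (pay 36419): balance=134052
step 4 (pay 33811): balance=103310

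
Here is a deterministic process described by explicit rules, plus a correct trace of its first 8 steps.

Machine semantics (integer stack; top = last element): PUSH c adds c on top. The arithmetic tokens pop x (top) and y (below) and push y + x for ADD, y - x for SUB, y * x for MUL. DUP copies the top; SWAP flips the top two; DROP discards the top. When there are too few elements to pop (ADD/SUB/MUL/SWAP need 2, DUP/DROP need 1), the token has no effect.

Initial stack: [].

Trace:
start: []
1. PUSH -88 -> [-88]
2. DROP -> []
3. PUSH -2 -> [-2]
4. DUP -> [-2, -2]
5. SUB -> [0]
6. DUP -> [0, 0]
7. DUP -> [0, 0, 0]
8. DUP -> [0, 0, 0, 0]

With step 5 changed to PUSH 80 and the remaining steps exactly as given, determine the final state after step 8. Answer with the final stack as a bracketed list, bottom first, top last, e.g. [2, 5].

(re-executing from step 5 with the substitution; state before step 5: [-2, -2])
5. PUSH 80 -> [-2, -2, 80]
6. DUP -> [-2, -2, 80, 80]
7. DUP -> [-2, -2, 80, 80, 80]
8. DUP -> [-2, -2, 80, 80, 80, 80]

[-2, -2, 80, 80, 80, 80]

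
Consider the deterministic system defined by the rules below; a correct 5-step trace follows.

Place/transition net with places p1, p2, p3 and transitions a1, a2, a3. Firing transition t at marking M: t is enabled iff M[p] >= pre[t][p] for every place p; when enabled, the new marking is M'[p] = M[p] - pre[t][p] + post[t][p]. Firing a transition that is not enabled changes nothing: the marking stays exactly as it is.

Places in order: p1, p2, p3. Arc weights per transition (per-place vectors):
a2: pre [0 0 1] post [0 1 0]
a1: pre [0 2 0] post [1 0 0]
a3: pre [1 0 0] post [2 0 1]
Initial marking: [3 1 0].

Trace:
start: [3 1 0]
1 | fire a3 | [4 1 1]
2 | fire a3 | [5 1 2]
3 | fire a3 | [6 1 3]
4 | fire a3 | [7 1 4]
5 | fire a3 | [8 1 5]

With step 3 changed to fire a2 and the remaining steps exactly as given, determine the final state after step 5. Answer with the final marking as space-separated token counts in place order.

7 2 3

(re-executing from step 3 with the substitution; state before step 3: [5 1 2])
3 | fire a2 | [5 2 1]
4 | fire a3 | [6 2 2]
5 | fire a3 | [7 2 3]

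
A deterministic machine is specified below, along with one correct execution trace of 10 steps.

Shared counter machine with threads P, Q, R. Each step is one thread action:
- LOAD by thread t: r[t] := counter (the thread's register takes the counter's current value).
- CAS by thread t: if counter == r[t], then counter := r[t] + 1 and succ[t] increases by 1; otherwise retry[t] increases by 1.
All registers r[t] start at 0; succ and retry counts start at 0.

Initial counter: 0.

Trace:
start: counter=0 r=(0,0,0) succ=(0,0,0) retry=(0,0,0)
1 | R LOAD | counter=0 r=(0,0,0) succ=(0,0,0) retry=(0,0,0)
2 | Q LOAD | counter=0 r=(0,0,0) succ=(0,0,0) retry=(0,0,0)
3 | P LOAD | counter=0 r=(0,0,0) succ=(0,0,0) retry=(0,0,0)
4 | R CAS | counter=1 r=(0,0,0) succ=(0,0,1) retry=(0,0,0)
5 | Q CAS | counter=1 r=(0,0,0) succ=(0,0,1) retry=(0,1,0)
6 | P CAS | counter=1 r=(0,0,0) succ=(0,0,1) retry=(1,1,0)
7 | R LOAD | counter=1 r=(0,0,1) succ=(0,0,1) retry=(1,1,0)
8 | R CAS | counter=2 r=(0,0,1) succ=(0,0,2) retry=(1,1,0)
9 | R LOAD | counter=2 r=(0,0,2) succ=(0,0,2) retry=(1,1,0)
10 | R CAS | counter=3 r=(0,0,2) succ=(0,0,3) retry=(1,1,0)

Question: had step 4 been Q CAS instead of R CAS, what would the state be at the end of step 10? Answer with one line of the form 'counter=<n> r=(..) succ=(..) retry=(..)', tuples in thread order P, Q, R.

counter=3 r=(0,0,2) succ=(0,1,2) retry=(1,1,0)

(re-executing from step 4 with the substitution; state before step 4: counter=0 r=(0,0,0) succ=(0,0,0) retry=(0,0,0))
4 | Q CAS | counter=1 r=(0,0,0) succ=(0,1,0) retry=(0,0,0)
5 | Q CAS | counter=1 r=(0,0,0) succ=(0,1,0) retry=(0,1,0)
6 | P CAS | counter=1 r=(0,0,0) succ=(0,1,0) retry=(1,1,0)
7 | R LOAD | counter=1 r=(0,0,1) succ=(0,1,0) retry=(1,1,0)
8 | R CAS | counter=2 r=(0,0,1) succ=(0,1,1) retry=(1,1,0)
9 | R LOAD | counter=2 r=(0,0,2) succ=(0,1,1) retry=(1,1,0)
10 | R CAS | counter=3 r=(0,0,2) succ=(0,1,2) retry=(1,1,0)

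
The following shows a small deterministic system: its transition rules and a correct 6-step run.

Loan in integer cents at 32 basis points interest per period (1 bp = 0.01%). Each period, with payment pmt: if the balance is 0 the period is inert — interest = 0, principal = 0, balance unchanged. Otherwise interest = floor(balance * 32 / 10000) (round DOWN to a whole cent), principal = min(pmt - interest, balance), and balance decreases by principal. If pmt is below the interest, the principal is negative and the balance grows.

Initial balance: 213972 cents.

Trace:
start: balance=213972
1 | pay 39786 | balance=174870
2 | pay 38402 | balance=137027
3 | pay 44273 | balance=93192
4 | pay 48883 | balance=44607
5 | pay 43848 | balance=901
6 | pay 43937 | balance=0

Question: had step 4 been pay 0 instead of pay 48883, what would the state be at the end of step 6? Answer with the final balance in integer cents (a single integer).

(re-executing from step 4 with the substitution; state before step 4: balance=93192)
4 | pay 0 | balance=93490
5 | pay 43848 | balance=49941
6 | pay 43937 | balance=6163

6163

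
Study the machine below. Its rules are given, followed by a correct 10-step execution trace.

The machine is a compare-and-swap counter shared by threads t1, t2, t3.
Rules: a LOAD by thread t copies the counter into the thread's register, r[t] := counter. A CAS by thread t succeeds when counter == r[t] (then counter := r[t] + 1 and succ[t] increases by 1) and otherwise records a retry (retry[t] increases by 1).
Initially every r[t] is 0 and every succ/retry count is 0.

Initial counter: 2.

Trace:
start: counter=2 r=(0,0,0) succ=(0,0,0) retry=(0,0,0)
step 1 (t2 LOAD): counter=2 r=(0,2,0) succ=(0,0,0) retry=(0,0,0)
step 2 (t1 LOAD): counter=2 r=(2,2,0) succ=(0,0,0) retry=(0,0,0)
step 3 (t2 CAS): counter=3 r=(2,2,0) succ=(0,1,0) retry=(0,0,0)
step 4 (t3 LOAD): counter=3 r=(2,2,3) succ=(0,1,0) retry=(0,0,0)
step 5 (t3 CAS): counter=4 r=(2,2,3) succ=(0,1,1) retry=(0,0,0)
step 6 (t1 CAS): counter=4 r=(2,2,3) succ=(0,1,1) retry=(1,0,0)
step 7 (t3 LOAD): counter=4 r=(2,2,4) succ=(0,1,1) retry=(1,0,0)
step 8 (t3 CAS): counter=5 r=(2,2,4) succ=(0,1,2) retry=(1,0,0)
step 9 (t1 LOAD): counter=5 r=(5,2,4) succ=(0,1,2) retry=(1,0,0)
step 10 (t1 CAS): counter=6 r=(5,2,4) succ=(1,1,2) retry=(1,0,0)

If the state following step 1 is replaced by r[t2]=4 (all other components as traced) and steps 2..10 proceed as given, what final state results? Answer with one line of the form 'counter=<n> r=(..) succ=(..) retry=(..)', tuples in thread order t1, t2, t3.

counter=5 r=(4,4,3) succ=(1,0,2) retry=(1,1,0)

state after step 1 := counter=2 r=(0,4,0) succ=(0,0,0) retry=(0,0,0)
step 2 (t1 LOAD): counter=2 r=(2,4,0) succ=(0,0,0) retry=(0,0,0)
step 3 (t2 CAS): counter=2 r=(2,4,0) succ=(0,0,0) retry=(0,1,0)
step 4 (t3 LOAD): counter=2 r=(2,4,2) succ=(0,0,0) retry=(0,1,0)
step 5 (t3 CAS): counter=3 r=(2,4,2) succ=(0,0,1) retry=(0,1,0)
step 6 (t1 CAS): counter=3 r=(2,4,2) succ=(0,0,1) retry=(1,1,0)
step 7 (t3 LOAD): counter=3 r=(2,4,3) succ=(0,0,1) retry=(1,1,0)
step 8 (t3 CAS): counter=4 r=(2,4,3) succ=(0,0,2) retry=(1,1,0)
step 9 (t1 LOAD): counter=4 r=(4,4,3) succ=(0,0,2) retry=(1,1,0)
step 10 (t1 CAS): counter=5 r=(4,4,3) succ=(1,0,2) retry=(1,1,0)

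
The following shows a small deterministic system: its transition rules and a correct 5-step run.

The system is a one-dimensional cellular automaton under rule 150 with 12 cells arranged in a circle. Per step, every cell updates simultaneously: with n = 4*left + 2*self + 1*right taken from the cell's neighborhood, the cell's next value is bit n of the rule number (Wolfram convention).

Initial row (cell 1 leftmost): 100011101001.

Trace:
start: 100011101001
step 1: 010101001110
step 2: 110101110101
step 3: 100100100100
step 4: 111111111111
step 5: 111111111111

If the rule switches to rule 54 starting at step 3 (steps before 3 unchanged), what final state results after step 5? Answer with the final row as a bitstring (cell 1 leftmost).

111011111011

(re-executing steps 3..5 under rule 54; state before step 3: 110101110101)
step 3: 001110001110
step 4: 010001010001
step 5: 111011111011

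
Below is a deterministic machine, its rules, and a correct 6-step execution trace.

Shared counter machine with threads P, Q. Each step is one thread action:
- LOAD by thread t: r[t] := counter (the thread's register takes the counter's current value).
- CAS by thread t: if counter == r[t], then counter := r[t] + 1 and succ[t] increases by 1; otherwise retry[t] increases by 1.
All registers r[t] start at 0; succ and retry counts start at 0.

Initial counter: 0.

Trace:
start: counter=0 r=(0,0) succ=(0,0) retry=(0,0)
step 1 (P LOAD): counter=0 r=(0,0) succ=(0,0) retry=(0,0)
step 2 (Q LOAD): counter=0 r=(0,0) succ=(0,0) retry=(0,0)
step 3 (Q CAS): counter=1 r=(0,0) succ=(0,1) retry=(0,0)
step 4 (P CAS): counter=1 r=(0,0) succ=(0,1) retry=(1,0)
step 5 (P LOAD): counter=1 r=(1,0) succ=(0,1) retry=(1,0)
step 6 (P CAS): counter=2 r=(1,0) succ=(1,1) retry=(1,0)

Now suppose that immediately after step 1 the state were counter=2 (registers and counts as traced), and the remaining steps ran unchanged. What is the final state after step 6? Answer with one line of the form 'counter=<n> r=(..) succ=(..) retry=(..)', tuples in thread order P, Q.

counter=4 r=(3,2) succ=(1,1) retry=(1,0)

state after step 1 := counter=2 r=(0,0) succ=(0,0) retry=(0,0)
step 2 (Q LOAD): counter=2 r=(0,2) succ=(0,0) retry=(0,0)
step 3 (Q CAS): counter=3 r=(0,2) succ=(0,1) retry=(0,0)
step 4 (P CAS): counter=3 r=(0,2) succ=(0,1) retry=(1,0)
step 5 (P LOAD): counter=3 r=(3,2) succ=(0,1) retry=(1,0)
step 6 (P CAS): counter=4 r=(3,2) succ=(1,1) retry=(1,0)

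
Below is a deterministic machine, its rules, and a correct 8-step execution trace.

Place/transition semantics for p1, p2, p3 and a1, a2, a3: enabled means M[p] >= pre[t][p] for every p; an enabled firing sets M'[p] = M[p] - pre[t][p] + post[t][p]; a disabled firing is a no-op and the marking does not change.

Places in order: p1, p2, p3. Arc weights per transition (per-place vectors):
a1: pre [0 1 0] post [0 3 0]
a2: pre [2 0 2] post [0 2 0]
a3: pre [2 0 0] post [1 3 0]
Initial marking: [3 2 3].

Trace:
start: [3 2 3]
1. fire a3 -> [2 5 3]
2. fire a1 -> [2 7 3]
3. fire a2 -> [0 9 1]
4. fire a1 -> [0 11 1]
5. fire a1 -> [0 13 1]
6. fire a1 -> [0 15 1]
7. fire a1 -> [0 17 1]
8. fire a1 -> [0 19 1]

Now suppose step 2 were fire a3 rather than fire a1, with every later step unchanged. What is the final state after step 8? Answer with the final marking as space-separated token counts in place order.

1 18 3

(re-executing from step 2 with the substitution; state before step 2: [2 5 3])
2. fire a3 -> [1 8 3]
3. fire a2 -> [1 8 3]
4. fire a1 -> [1 10 3]
5. fire a1 -> [1 12 3]
6. fire a1 -> [1 14 3]
7. fire a1 -> [1 16 3]
8. fire a1 -> [1 18 3]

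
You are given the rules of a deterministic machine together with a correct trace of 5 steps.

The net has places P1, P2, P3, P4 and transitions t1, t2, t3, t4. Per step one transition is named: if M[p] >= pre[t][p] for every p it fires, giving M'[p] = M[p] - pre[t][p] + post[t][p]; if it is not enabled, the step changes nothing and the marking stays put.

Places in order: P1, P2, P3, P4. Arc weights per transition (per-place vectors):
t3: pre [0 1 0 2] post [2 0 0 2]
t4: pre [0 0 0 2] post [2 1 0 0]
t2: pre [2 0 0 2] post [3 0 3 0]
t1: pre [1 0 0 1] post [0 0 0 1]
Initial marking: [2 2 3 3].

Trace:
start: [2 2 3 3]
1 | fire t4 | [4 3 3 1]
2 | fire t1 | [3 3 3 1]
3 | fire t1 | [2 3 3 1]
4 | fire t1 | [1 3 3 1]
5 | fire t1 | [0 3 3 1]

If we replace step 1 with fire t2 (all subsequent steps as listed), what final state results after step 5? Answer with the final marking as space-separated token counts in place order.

0 2 6 1

(re-executing from step 1 with the substitution; state before step 1: [2 2 3 3])
1 | fire t2 | [3 2 6 1]
2 | fire t1 | [2 2 6 1]
3 | fire t1 | [1 2 6 1]
4 | fire t1 | [0 2 6 1]
5 | fire t1 | [0 2 6 1]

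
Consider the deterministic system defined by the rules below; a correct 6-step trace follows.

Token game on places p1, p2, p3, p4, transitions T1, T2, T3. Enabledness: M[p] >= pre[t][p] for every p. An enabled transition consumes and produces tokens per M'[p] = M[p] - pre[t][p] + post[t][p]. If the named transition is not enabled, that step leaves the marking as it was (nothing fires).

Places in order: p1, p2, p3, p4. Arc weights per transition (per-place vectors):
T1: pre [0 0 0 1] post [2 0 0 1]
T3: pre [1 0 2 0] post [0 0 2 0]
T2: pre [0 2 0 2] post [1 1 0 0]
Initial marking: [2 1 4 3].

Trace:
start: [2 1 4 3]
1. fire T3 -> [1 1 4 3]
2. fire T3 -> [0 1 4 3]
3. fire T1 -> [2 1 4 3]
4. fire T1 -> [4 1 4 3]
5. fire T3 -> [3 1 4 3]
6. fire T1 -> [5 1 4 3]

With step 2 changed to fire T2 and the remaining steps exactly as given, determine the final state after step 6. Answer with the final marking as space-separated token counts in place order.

6 1 4 3

(re-executing from step 2 with the substitution; state before step 2: [1 1 4 3])
2. fire T2 -> [1 1 4 3]
3. fire T1 -> [3 1 4 3]
4. fire T1 -> [5 1 4 3]
5. fire T3 -> [4 1 4 3]
6. fire T1 -> [6 1 4 3]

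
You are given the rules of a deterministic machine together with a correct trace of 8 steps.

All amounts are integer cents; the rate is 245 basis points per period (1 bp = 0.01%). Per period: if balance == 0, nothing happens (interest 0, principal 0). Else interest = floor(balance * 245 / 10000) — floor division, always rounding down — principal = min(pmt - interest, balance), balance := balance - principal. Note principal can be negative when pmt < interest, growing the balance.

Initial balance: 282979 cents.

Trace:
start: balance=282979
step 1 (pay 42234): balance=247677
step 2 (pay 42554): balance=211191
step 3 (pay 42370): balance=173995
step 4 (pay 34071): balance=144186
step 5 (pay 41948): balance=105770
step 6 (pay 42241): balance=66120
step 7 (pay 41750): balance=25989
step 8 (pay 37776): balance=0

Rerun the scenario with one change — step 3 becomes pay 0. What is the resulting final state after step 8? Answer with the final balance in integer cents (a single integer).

(re-executing from step 3 with the substitution; state before step 3: balance=211191)
step 3 (pay 0): balance=216365
step 4 (pay 34071): balance=187594
step 5 (pay 41948): balance=150242
step 6 (pay 42241): balance=111681
step 7 (pay 41750): balance=72667
step 8 (pay 37776): balance=36671

36671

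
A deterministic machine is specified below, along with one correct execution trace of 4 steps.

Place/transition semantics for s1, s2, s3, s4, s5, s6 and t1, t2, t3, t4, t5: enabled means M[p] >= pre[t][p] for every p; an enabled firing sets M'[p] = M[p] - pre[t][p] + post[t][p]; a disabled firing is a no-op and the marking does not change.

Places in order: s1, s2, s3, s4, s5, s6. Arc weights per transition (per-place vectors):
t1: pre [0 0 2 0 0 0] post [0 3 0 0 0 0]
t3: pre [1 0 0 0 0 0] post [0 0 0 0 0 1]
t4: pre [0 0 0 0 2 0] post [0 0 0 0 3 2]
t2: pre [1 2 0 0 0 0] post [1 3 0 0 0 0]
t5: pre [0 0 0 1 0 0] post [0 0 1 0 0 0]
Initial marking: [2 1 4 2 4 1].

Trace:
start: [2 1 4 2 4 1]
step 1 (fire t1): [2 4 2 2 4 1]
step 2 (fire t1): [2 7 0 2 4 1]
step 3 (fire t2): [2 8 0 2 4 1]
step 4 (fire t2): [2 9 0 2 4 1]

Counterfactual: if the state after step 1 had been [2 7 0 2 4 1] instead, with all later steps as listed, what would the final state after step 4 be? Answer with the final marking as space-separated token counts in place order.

2 9 0 2 4 1

state after step 1 := [2 7 0 2 4 1]
step 2 (fire t1): [2 7 0 2 4 1]
step 3 (fire t2): [2 8 0 2 4 1]
step 4 (fire t2): [2 9 0 2 4 1]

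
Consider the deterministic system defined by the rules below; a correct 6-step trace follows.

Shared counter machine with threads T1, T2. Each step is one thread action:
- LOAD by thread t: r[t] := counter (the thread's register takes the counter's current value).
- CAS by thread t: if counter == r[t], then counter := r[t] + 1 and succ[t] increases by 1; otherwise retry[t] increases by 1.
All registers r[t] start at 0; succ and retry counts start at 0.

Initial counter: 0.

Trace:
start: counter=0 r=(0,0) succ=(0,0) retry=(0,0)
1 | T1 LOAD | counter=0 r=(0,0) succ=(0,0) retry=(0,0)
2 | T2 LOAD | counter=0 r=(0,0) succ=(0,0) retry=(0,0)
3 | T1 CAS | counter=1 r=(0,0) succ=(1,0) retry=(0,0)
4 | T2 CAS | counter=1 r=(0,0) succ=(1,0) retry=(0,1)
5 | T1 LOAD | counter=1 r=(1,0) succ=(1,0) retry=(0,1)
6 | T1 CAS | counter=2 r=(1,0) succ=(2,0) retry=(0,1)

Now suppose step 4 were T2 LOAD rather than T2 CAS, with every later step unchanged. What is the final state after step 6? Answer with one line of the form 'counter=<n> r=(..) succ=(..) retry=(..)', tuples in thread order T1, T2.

counter=2 r=(1,1) succ=(2,0) retry=(0,0)

(re-executing from step 4 with the substitution; state before step 4: counter=1 r=(0,0) succ=(1,0) retry=(0,0))
4 | T2 LOAD | counter=1 r=(0,1) succ=(1,0) retry=(0,0)
5 | T1 LOAD | counter=1 r=(1,1) succ=(1,0) retry=(0,0)
6 | T1 CAS | counter=2 r=(1,1) succ=(2,0) retry=(0,0)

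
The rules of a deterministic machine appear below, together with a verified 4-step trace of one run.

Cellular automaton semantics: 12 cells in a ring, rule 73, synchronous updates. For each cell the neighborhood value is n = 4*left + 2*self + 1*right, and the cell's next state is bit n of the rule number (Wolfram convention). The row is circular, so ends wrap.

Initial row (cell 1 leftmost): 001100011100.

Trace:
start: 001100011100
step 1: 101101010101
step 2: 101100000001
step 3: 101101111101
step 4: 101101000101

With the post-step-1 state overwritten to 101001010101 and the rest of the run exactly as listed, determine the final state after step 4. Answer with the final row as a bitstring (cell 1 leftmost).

101000000101

state after step 1 := 101001010101
step 2: 100000000001
step 3: 101111111101
step 4: 101000000101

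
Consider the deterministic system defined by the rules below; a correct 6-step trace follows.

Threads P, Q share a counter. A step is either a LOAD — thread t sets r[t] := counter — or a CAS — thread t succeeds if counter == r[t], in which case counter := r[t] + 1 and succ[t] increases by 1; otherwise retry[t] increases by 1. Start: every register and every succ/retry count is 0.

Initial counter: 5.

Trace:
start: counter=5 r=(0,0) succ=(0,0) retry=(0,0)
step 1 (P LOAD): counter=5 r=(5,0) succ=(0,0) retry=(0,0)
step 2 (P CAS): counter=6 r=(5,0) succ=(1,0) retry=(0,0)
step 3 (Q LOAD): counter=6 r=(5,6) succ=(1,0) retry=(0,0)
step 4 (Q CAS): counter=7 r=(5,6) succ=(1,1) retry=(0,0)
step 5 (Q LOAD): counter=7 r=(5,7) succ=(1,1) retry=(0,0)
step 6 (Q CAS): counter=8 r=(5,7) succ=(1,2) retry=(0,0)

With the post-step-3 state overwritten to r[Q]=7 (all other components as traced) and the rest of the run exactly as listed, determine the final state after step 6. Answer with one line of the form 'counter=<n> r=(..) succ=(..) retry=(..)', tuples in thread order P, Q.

counter=7 r=(5,6) succ=(1,1) retry=(0,1)

state after step 3 := counter=6 r=(5,7) succ=(1,0) retry=(0,0)
step 4 (Q CAS): counter=6 r=(5,7) succ=(1,0) retry=(0,1)
step 5 (Q LOAD): counter=6 r=(5,6) succ=(1,0) retry=(0,1)
step 6 (Q CAS): counter=7 r=(5,6) succ=(1,1) retry=(0,1)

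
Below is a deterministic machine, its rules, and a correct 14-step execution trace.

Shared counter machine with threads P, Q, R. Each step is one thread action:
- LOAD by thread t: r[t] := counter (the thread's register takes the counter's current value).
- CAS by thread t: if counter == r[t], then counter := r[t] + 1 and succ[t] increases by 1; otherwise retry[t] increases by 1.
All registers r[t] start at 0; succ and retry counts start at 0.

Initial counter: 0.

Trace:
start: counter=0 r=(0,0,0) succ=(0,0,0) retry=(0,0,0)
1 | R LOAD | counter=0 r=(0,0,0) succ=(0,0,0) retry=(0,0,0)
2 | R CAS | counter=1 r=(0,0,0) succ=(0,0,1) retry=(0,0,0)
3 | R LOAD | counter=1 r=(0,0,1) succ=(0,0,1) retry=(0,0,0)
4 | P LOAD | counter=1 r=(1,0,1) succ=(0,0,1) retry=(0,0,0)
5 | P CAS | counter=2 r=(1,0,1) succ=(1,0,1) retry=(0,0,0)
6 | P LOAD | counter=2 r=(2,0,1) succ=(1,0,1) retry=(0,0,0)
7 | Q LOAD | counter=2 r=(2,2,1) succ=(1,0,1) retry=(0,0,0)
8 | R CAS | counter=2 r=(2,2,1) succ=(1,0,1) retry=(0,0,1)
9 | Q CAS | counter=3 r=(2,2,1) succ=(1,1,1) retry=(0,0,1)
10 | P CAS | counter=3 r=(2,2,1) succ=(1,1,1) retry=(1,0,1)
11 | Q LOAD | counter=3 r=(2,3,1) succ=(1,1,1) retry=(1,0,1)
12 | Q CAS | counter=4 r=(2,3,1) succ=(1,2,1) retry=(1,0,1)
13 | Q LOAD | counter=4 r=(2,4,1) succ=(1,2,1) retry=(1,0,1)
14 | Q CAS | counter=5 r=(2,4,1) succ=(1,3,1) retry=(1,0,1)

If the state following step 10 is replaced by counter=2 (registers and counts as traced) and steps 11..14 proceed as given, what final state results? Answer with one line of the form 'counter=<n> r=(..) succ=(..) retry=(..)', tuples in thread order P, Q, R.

state after step 10 := counter=2 r=(2,2,1) succ=(1,1,1) retry=(1,0,1)
11 | Q LOAD | counter=2 r=(2,2,1) succ=(1,1,1) retry=(1,0,1)
12 | Q CAS | counter=3 r=(2,2,1) succ=(1,2,1) retry=(1,0,1)
13 | Q LOAD | counter=3 r=(2,3,1) succ=(1,2,1) retry=(1,0,1)
14 | Q CAS | counter=4 r=(2,3,1) succ=(1,3,1) retry=(1,0,1)

counter=4 r=(2,3,1) succ=(1,3,1) retry=(1,0,1)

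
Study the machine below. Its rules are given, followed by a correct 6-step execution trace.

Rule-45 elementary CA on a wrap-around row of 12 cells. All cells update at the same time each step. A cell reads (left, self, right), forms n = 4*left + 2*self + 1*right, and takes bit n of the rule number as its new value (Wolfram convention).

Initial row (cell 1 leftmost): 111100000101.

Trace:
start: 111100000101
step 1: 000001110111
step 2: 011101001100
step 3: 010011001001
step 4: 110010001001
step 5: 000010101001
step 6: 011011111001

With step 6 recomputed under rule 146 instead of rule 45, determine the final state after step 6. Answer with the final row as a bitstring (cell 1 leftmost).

100100000110

(re-executing step 6 under rule 146; state before step 6: 000010101001)
step 6: 100100000110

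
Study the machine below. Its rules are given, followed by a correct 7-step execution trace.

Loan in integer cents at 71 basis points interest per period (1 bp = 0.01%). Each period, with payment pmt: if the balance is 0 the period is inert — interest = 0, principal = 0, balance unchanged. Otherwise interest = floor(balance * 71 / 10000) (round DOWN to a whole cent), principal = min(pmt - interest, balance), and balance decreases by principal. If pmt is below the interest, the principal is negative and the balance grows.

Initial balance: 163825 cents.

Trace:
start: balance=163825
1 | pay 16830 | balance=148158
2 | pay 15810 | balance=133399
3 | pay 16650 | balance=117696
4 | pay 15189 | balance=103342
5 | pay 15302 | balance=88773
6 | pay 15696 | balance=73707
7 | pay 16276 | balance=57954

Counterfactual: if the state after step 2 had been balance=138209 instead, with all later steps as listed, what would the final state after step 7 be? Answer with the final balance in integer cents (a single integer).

state after step 2 := balance=138209
3 | pay 16650 | balance=122540
4 | pay 15189 | balance=108221
5 | pay 15302 | balance=93687
6 | pay 15696 | balance=78656
7 | pay 16276 | balance=62938

62938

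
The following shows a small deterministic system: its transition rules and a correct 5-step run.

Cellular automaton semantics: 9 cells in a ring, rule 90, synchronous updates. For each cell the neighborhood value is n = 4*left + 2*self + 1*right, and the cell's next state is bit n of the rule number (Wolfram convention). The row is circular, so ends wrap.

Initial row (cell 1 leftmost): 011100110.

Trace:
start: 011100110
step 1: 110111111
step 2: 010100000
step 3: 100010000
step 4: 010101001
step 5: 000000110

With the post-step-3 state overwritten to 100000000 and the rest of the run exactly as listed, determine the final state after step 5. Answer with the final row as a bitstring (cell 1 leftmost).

state after step 3 := 100000000
step 4: 010000001
step 5: 001000010

001000010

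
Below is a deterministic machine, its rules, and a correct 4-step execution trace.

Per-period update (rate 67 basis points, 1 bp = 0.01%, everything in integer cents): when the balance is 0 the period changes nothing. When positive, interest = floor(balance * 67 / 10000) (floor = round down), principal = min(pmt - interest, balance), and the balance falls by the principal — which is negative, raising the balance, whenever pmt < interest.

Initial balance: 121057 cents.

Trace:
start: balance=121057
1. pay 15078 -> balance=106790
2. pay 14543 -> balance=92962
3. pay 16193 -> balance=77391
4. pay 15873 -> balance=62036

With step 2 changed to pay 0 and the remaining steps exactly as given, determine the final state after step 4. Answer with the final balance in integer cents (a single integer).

(re-executing from step 2 with the substitution; state before step 2: balance=106790)
2. pay 0 -> balance=107505
3. pay 16193 -> balance=92032
4. pay 15873 -> balance=76775

76775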